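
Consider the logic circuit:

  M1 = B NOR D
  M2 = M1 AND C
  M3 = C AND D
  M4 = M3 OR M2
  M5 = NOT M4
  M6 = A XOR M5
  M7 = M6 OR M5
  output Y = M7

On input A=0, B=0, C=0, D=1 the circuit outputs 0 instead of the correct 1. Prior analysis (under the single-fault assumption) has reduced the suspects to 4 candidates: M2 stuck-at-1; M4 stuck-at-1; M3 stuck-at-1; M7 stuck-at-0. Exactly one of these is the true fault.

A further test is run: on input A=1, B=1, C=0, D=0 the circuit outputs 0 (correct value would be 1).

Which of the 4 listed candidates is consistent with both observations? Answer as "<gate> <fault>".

Evaluate each candidate on input A=1, B=1, C=0, D=0:
  M2 stuck-at-1: M1=0, M2=1 [stuck-at-1], M3=0, M4=1, M5=0, M6=1, M7=1 → 1 — eliminated
  M4 stuck-at-1: M1=0, M2=0, M3=0, M4=1 [stuck-at-1], M5=0, M6=1, M7=1 → 1 — eliminated
  M3 stuck-at-1: M1=0, M2=0, M3=1 [stuck-at-1], M4=1, M5=0, M6=1, M7=1 → 1 — eliminated
  M7 stuck-at-0: M1=0, M2=0, M3=0, M4=0, M5=1, M6=0, M7=0 [stuck-at-0] → 0 — matches
Only M7 stuck-at-0 reproduces the observed 0.

M7 stuck-at-0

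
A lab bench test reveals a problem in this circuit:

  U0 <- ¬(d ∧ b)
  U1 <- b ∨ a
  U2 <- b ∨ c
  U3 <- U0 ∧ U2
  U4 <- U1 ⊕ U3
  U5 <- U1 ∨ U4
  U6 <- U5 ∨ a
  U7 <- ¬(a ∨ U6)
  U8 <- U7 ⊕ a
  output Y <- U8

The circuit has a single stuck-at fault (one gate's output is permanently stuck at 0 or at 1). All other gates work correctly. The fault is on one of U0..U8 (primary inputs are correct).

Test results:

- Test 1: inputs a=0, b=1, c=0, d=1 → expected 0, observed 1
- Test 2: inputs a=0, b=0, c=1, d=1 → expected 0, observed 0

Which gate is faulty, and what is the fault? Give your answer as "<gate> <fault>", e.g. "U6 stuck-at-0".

Fault-free values for test 1 (a=0, b=1, c=0, d=1): U0=0, U1=1, U2=1, U3=0, U4=1, U5=1, U6=1, U7=0, U8=0, giving Y=0. Observed 1.
Test 1: faults giving observed 1 are {U1 stuck-at-0, U5 stuck-at-0, U6 stuck-at-0, U7 stuck-at-1, U8 stuck-at-1}.
Test 2 (a=0, b=0, c=1, d=1): fault-free U0=1, U1=0, U2=1, U3=1, U4=1, U5=1, U6=1, U7=0, U8=0 → 0; observed 0. Eliminates U5 stuck-at-0, U6 stuck-at-0, U7 stuck-at-1, U8 stuck-at-1.
Only U1 stuck-at-0 is consistent with every test.

U1 stuck-at-0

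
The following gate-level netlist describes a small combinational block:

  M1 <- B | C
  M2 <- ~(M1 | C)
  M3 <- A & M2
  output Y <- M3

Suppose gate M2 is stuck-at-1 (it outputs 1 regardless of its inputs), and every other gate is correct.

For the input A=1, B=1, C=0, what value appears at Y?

1

Propagate with M2 forced: M1=1, M2=1 [stuck-at-1], M3=1.
So Y = 1. (Without the fault it would be 0.)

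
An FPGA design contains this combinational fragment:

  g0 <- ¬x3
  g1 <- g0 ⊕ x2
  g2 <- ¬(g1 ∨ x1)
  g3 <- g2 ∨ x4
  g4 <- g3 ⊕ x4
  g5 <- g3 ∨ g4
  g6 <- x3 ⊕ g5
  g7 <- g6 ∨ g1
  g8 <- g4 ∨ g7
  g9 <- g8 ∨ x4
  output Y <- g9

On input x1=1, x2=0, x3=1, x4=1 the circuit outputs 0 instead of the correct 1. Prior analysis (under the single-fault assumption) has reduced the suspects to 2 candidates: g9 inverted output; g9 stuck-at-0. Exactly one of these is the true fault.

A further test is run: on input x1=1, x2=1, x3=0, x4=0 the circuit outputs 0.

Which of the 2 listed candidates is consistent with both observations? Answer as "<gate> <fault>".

Evaluate each candidate on input x1=1, x2=1, x3=0, x4=0:
  g9 inverted output: g0=1, g1=0, g2=0, g3=0, g4=0, g5=0, g6=0, g7=0, g8=0, g9=1 [inverted output] → 1 — eliminated
  g9 stuck-at-0: g0=1, g1=0, g2=0, g3=0, g4=0, g5=0, g6=0, g7=0, g8=0, g9=0 [stuck-at-0] → 0 — matches
Only g9 stuck-at-0 reproduces the observed 0.

g9 stuck-at-0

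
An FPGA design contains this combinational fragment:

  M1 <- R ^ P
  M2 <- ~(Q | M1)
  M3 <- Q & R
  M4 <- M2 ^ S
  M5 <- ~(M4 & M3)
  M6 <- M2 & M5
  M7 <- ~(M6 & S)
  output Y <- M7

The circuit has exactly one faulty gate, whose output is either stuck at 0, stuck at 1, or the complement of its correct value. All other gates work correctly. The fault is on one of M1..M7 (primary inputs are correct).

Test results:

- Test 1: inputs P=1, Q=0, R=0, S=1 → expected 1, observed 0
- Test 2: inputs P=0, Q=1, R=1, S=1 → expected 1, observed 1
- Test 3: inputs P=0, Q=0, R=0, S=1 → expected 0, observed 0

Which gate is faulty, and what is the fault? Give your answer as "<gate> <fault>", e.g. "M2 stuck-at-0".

M1 stuck-at-0

Fault-free values for test 1 (P=1, Q=0, R=0, S=1): M1=1, M2=0, M3=0, M4=1, M5=1, M6=0, M7=1, giving Y=1. Observed 0.
Test 1: faults giving observed 0 are {M1 stuck-at-0, M1 inverted output, M2 stuck-at-1, M2 inverted output, M6 stuck-at-1, M6 inverted output, M7 stuck-at-0, M7 inverted output}.
Test 2 (P=0, Q=1, R=1, S=1): fault-free M1=1, M2=0, M3=1, M4=1, M5=0, M6=0, M7=1 → 1; observed 1. Eliminates M2 stuck-at-1, M2 inverted output, M6 stuck-at-1, M6 inverted output, M7 stuck-at-0, M7 inverted output.
Test 3 (P=0, Q=0, R=0, S=1): fault-free M1=0, M2=1, M3=0, M4=0, M5=1, M6=1, M7=0 → 0; observed 0. Eliminates M1 inverted output.
Only M1 stuck-at-0 is consistent with every test.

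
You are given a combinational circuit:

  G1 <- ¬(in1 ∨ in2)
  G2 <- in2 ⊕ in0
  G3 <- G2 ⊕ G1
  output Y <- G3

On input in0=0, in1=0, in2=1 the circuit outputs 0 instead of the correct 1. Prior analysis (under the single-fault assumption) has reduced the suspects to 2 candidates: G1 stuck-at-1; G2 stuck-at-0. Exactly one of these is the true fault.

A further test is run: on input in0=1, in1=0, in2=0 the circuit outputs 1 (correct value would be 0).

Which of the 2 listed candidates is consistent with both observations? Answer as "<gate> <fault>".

Evaluate each candidate on input in0=1, in1=0, in2=0:
  G1 stuck-at-1: G1=1 [stuck-at-1], G2=1, G3=0 → 0 — eliminated
  G2 stuck-at-0: G1=1, G2=0 [stuck-at-0], G3=1 → 1 — matches
Only G2 stuck-at-0 reproduces the observed 1.

G2 stuck-at-0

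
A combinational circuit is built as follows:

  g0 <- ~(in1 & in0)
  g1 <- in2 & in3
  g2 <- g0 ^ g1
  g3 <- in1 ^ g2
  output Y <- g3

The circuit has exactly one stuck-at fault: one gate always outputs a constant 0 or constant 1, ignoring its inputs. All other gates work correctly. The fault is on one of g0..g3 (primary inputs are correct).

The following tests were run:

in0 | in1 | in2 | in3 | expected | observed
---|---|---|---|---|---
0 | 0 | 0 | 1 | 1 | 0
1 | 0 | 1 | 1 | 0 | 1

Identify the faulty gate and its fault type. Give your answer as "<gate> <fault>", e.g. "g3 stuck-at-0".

Fault-free values for test 1 (in0=0, in1=0, in2=0, in3=1): g0=1, g1=0, g2=1, g3=1, giving Y=1. Observed 0.
Test 1: faults giving observed 0 are {g0 stuck-at-0, g1 stuck-at-1, g2 stuck-at-0, g3 stuck-at-0}.
Test 2 (in0=1, in1=0, in2=1, in3=1): fault-free g0=1, g1=1, g2=0, g3=0 → 0; observed 1. Eliminates g1 stuck-at-1, g2 stuck-at-0, g3 stuck-at-0.
Only g0 stuck-at-0 is consistent with every test.

g0 stuck-at-0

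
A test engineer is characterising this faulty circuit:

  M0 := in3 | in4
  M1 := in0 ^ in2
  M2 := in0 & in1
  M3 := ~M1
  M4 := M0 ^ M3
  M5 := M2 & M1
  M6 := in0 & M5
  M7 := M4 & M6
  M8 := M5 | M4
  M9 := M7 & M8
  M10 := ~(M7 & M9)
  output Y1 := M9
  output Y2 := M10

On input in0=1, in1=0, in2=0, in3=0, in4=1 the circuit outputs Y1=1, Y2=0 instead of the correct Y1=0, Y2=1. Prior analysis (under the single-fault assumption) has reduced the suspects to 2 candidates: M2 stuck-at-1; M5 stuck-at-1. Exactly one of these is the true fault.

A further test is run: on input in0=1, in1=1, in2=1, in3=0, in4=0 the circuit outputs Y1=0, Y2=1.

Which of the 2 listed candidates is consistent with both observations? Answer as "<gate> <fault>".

Evaluate each candidate on input in0=1, in1=1, in2=1, in3=0, in4=0:
  M2 stuck-at-1: M0=0, M1=0, M2=1 [stuck-at-1], M3=1, M4=1, M5=0, M6=0, M7=0, M8=1, M9=0, M10=1 → Y1=0, Y2=1 — matches
  M5 stuck-at-1: M0=0, M1=0, M2=1, M3=1, M4=1, M5=1 [stuck-at-1], M6=1, M7=1, M8=1, M9=1, M10=0 → Y1=1, Y2=0 — eliminated
Only M2 stuck-at-1 reproduces the observed Y1=0, Y2=1.

M2 stuck-at-1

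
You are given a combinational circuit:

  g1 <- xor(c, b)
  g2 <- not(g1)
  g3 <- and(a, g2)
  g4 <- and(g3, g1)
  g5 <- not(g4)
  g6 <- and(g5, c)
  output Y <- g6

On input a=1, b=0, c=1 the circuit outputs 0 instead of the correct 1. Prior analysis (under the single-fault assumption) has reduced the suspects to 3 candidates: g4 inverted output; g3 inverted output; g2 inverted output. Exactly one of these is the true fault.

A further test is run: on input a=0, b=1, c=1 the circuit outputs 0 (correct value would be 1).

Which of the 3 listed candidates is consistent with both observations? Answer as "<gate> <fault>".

Evaluate each candidate on input a=0, b=1, c=1:
  g4 inverted output: g1=0, g2=1, g3=0, g4=1 [inverted output], g5=0, g6=0 → 0 — matches
  g3 inverted output: g1=0, g2=1, g3=1 [inverted output], g4=0, g5=1, g6=1 → 1 — eliminated
  g2 inverted output: g1=0, g2=0 [inverted output], g3=0, g4=0, g5=1, g6=1 → 1 — eliminated
Only g4 inverted output reproduces the observed 0.

g4 inverted output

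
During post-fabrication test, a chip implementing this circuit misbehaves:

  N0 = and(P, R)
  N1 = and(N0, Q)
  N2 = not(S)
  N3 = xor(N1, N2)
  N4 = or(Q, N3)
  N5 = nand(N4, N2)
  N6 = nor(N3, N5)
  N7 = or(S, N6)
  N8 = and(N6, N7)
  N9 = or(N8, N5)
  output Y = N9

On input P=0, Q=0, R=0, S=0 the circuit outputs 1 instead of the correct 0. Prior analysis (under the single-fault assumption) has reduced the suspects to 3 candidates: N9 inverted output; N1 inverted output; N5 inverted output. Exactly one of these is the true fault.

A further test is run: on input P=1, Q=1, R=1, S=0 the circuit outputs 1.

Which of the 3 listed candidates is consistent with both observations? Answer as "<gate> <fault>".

Evaluate each candidate on input P=1, Q=1, R=1, S=0:
  N9 inverted output: N0=1, N1=1, N2=1, N3=0, N4=1, N5=0, N6=1, N7=1, N8=1, N9=0 [inverted output] → 0 — eliminated
  N1 inverted output: N0=1, N1=0 [inverted output], N2=1, N3=1, N4=1, N5=0, N6=0, N7=0, N8=0, N9=0 → 0 — eliminated
  N5 inverted output: N0=1, N1=1, N2=1, N3=0, N4=1, N5=1 [inverted output], N6=0, N7=0, N8=0, N9=1 → 1 — matches
Only N5 inverted output reproduces the observed 1.

N5 inverted output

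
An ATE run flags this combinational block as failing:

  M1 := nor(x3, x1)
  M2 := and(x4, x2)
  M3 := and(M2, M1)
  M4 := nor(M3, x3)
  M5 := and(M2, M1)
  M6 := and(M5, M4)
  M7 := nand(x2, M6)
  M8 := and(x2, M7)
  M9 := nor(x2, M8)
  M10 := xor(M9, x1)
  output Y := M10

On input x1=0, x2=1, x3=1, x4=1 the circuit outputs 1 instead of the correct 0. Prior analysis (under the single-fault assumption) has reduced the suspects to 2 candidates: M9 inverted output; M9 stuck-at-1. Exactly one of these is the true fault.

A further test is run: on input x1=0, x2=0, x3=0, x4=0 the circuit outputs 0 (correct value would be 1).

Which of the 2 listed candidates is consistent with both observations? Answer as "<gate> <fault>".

M9 inverted output

Evaluate each candidate on input x1=0, x2=0, x3=0, x4=0:
  M9 inverted output: M1=1, M2=0, M3=0, M4=1, M5=0, M6=0, M7=1, M8=0, M9=0 [inverted output], M10=0 → 0 — matches
  M9 stuck-at-1: M1=1, M2=0, M3=0, M4=1, M5=0, M6=0, M7=1, M8=0, M9=1 [stuck-at-1], M10=1 → 1 — eliminated
Only M9 inverted output reproduces the observed 0.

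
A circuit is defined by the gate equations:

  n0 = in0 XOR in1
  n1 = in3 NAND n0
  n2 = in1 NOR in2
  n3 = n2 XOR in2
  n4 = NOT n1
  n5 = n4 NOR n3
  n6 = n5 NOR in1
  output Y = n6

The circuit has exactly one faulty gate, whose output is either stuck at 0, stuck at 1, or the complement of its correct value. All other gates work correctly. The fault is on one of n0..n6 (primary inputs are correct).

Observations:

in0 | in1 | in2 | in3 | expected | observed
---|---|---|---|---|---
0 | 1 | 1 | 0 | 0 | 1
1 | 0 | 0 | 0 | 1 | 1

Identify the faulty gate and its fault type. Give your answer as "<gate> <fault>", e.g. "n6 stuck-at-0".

Fault-free values for test 1 (in0=0, in1=1, in2=1, in3=0): n0=1, n1=1, n2=0, n3=1, n4=0, n5=0, n6=0, giving Y=0. Observed 1.
Test 1: faults giving observed 1 are {n6 stuck-at-1, n6 inverted output}.
Test 2 (in0=1, in1=0, in2=0, in3=0): fault-free n0=1, n1=1, n2=1, n3=1, n4=0, n5=0, n6=1 → 1; observed 1. Eliminates n6 inverted output.
Only n6 stuck-at-1 is consistent with every test.

n6 stuck-at-1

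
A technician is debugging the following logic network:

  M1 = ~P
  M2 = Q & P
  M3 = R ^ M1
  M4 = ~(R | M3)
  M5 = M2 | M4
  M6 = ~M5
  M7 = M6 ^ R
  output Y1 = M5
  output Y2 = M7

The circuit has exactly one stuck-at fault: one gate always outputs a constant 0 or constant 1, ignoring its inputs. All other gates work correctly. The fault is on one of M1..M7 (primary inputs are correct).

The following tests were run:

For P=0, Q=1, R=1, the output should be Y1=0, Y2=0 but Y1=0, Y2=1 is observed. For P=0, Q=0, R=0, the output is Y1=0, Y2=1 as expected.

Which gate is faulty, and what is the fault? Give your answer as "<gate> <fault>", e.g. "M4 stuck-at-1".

Fault-free values for test 1 (P=0, Q=1, R=1): M1=1, M2=0, M3=0, M4=0, M5=0, M6=1, M7=0, giving Y1=0, Y2=0. Observed Y1=0, Y2=1.
Test 1: faults giving observed Y1=0, Y2=1 are {M6 stuck-at-0, M7 stuck-at-1}.
Test 2 (P=0, Q=0, R=0): fault-free M1=1, M2=0, M3=1, M4=0, M5=0, M6=1, M7=1 → Y1=0, Y2=1; observed Y1=0, Y2=1. Eliminates M6 stuck-at-0.
Only M7 stuck-at-1 is consistent with every test.

M7 stuck-at-1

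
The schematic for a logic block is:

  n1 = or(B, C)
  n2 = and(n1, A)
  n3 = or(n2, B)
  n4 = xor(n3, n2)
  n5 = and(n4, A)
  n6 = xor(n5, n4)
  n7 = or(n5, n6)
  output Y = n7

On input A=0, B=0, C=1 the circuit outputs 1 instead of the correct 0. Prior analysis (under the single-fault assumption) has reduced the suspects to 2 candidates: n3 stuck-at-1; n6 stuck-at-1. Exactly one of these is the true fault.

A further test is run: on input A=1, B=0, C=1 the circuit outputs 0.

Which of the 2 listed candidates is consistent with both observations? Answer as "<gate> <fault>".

Evaluate each candidate on input A=1, B=0, C=1:
  n3 stuck-at-1: n1=1, n2=1, n3=1 [stuck-at-1], n4=0, n5=0, n6=0, n7=0 → 0 — matches
  n6 stuck-at-1: n1=1, n2=1, n3=1, n4=0, n5=0, n6=1 [stuck-at-1], n7=1 → 1 — eliminated
Only n3 stuck-at-1 reproduces the observed 0.

n3 stuck-at-1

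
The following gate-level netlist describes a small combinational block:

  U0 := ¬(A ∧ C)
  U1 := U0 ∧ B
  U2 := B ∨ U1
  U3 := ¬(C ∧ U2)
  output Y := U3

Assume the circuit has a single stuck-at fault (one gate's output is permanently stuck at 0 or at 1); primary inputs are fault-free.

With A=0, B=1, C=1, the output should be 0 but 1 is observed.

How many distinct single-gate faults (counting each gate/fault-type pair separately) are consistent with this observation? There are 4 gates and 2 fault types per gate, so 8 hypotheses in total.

2

Fault-free: U0=1, U1=1, U2=1, U3=0 → 0. Observed 1.
  U0 stuck-at-0: output 0 ✗
  U0 stuck-at-1: output 0 ✗
  U1 stuck-at-0: output 0 ✗
  U1 stuck-at-1: output 0 ✗
  U2 stuck-at-0: output 1 ✓
  U2 stuck-at-1: output 0 ✗
  U3 stuck-at-0: output 0 ✗
  U3 stuck-at-1: output 1 ✓
Consistent faults: {U2 stuck-at-0, U3 stuck-at-1} — 2 in all.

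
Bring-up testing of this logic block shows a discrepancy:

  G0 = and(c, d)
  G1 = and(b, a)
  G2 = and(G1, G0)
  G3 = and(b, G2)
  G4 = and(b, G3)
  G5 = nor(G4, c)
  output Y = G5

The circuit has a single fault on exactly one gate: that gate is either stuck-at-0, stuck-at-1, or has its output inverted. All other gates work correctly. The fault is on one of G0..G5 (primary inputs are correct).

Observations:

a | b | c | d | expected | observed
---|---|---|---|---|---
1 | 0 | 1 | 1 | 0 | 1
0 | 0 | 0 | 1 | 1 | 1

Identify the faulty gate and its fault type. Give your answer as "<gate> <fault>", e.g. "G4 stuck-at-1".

G5 stuck-at-1

Fault-free values for test 1 (a=1, b=0, c=1, d=1): G0=1, G1=0, G2=0, G3=0, G4=0, G5=0, giving Y=0. Observed 1.
Test 1: faults giving observed 1 are {G5 stuck-at-1, G5 inverted output}.
Test 2 (a=0, b=0, c=0, d=1): fault-free G0=0, G1=0, G2=0, G3=0, G4=0, G5=1 → 1; observed 1. Eliminates G5 inverted output.
Only G5 stuck-at-1 is consistent with every test.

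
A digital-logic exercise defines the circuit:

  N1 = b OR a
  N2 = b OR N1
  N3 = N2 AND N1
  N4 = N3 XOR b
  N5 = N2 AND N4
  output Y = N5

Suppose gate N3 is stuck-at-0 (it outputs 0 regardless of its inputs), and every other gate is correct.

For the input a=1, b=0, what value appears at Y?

Propagate with N3 forced: N1=1, N2=1, N3=0 [stuck-at-0], N4=0, N5=0.
So Y = 0. (Without the fault it would be 1.)

0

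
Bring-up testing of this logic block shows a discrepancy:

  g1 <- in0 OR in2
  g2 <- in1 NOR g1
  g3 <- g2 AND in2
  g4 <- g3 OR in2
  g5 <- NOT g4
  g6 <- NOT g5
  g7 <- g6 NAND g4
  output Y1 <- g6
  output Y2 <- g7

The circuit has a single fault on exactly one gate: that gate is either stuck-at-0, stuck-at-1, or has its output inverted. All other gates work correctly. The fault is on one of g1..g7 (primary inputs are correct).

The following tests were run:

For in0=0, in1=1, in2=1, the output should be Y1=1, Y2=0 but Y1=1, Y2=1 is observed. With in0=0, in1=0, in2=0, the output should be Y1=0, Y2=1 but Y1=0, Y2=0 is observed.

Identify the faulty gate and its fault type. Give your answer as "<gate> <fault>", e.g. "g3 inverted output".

Fault-free values for test 1 (in0=0, in1=1, in2=1): g1=1, g2=0, g3=0, g4=1, g5=0, g6=1, g7=0, giving Y1=1, Y2=0. Observed Y1=1, Y2=1.
Test 1: faults giving observed Y1=1, Y2=1 are {g7 stuck-at-1, g7 inverted output}.
Test 2 (in0=0, in1=0, in2=0): fault-free g1=0, g2=1, g3=0, g4=0, g5=1, g6=0, g7=1 → Y1=0, Y2=1; observed Y1=0, Y2=0. Eliminates g7 stuck-at-1.
Only g7 inverted output is consistent with every test.

g7 inverted output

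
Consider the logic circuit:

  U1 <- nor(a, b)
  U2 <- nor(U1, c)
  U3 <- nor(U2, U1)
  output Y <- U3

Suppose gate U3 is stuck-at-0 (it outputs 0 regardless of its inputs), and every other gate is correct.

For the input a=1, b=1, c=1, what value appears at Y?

0

Propagate with U3 forced: U1=0, U2=0, U3=0 [stuck-at-0].
So Y = 0. (Without the fault it would be 1.)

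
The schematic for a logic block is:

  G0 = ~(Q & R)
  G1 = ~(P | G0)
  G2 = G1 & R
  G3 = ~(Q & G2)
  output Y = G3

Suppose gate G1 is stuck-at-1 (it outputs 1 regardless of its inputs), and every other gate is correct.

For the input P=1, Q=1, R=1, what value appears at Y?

0

Propagate with G1 forced: G0=0, G1=1 [stuck-at-1], G2=1, G3=0.
So Y = 0. (Without the fault it would be 1.)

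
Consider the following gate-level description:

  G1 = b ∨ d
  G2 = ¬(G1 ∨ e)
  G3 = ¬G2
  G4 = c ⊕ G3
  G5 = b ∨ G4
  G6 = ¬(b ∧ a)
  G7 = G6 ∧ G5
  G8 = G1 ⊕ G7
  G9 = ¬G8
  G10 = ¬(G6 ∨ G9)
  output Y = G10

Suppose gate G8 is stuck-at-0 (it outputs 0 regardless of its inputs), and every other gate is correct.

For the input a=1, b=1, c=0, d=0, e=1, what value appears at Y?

Propagate with G8 forced: G1=1, G2=0, G3=1, G4=1, G5=1, G6=0, G7=0, G8=0 [stuck-at-0], G9=1, G10=0.
So Y = 0. (Without the fault it would be 1.)

0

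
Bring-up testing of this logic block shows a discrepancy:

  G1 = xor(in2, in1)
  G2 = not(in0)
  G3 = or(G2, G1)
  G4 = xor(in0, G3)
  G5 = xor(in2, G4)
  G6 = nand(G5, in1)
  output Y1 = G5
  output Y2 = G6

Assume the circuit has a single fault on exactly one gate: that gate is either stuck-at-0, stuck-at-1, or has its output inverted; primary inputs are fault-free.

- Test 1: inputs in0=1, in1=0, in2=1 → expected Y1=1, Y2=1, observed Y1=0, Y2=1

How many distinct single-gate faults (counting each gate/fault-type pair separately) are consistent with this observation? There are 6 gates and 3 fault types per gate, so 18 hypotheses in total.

8

Fault-free: G1=1, G2=0, G3=1, G4=0, G5=1, G6=1 → Y1=1, Y2=1. Observed Y1=0, Y2=1.
  G1: stuck-at-0, inverted output ✓; others ✗
  G2: none of the 3 fault types match ✗
  G3: stuck-at-0, inverted output ✓; others ✗
  G4: stuck-at-1, inverted output ✓; others ✗
  G5: stuck-at-0, inverted output ✓; others ✗
  G6: none of the 3 fault types match ✗
Consistent faults: {G1 stuck-at-0, G1 inverted output, G3 stuck-at-0, G3 inverted output, G4 stuck-at-1, G4 inverted output, G5 stuck-at-0, G5 inverted output} — 8 in all.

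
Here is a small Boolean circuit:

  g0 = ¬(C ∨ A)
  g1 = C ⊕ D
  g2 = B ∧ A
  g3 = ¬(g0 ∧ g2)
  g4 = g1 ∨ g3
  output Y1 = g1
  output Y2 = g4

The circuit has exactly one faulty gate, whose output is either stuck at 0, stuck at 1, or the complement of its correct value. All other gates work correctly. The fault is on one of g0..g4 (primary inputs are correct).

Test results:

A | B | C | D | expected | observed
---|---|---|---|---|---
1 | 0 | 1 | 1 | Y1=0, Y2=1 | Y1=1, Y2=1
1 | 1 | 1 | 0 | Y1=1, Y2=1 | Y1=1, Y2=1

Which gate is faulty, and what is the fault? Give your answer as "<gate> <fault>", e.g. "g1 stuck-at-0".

g1 stuck-at-1

Fault-free values for test 1 (A=1, B=0, C=1, D=1): g0=0, g1=0, g2=0, g3=1, g4=1, giving Y1=0, Y2=1. Observed Y1=1, Y2=1.
Test 1: faults giving observed Y1=1, Y2=1 are {g1 stuck-at-1, g1 inverted output}.
Test 2 (A=1, B=1, C=1, D=0): fault-free g0=0, g1=1, g2=1, g3=1, g4=1 → Y1=1, Y2=1; observed Y1=1, Y2=1. Eliminates g1 inverted output.
Only g1 stuck-at-1 is consistent with every test.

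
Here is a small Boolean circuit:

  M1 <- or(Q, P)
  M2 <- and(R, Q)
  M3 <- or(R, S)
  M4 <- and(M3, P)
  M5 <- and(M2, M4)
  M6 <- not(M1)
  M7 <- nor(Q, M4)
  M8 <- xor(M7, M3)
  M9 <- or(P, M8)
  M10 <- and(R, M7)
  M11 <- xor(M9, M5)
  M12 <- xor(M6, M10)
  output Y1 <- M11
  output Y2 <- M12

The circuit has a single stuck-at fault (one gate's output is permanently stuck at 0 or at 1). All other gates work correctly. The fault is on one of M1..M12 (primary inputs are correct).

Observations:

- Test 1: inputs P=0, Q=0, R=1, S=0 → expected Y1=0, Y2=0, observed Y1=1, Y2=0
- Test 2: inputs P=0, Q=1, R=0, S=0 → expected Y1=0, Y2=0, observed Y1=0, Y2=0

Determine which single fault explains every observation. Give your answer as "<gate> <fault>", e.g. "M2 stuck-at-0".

Fault-free values for test 1 (P=0, Q=0, R=1, S=0): M1=0, M2=0, M3=1, M4=0, M5=0, M6=1, M7=1, M8=0, M9=0, M10=1, M11=0, M12=0, giving Y1=0, Y2=0. Observed Y1=1, Y2=0.
Test 1: faults giving observed Y1=1, Y2=0 are {M3 stuck-at-0, M5 stuck-at-1, M8 stuck-at-1, M9 stuck-at-1, M11 stuck-at-1}.
Test 2 (P=0, Q=1, R=0, S=0): fault-free M1=1, M2=0, M3=0, M4=0, M5=0, M6=0, M7=0, M8=0, M9=0, M10=0, M11=0, M12=0 → Y1=0, Y2=0; observed Y1=0, Y2=0. Eliminates M5 stuck-at-1, M8 stuck-at-1, M9 stuck-at-1, M11 stuck-at-1.
Only M3 stuck-at-0 is consistent with every test.

M3 stuck-at-0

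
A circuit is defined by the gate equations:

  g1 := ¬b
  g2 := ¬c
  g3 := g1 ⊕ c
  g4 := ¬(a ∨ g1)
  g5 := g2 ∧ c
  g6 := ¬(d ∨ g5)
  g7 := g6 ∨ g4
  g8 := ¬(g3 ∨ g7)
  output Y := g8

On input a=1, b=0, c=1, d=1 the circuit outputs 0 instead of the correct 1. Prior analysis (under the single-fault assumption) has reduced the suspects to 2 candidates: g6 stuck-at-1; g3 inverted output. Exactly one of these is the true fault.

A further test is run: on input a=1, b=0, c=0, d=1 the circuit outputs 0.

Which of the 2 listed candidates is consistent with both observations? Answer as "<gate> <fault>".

Evaluate each candidate on input a=1, b=0, c=0, d=1:
  g6 stuck-at-1: g1=1, g2=1, g3=1, g4=0, g5=0, g6=1 [stuck-at-1], g7=1, g8=0 → 0 — matches
  g3 inverted output: g1=1, g2=1, g3=0 [inverted output], g4=0, g5=0, g6=0, g7=0, g8=1 → 1 — eliminated
Only g6 stuck-at-1 reproduces the observed 0.

g6 stuck-at-1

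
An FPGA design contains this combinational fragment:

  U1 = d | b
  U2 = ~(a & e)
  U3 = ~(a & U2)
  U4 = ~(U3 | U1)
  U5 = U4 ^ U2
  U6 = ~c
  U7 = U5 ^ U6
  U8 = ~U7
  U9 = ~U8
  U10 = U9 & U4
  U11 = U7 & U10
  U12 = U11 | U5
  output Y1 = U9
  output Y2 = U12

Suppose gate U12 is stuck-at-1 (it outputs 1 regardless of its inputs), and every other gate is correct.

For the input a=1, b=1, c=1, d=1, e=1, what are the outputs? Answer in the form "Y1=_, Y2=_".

Propagate with U12 forced: U1=1, U2=0, U3=1, U4=0, U5=0, U6=0, U7=0, U8=1, U9=0, U10=0, U11=0, U12=1 [stuck-at-1].
So the outputs are Y1=0, Y2=1. (Without the fault they would be Y1=0, Y2=0.)

Y1=0, Y2=1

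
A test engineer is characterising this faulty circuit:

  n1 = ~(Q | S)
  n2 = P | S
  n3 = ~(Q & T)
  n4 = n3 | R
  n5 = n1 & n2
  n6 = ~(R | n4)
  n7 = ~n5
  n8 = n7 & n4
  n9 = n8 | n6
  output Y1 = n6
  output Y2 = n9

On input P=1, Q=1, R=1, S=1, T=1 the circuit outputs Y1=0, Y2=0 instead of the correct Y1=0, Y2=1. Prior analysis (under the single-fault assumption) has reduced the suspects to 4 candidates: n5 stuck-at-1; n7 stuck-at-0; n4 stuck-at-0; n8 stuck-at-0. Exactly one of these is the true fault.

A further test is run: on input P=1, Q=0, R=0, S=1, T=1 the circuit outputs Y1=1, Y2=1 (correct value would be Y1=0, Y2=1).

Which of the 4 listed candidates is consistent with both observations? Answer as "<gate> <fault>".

Evaluate each candidate on input P=1, Q=0, R=0, S=1, T=1:
  n5 stuck-at-1: n1=0, n2=1, n3=1, n4=1, n5=1 [stuck-at-1], n6=0, n7=0, n8=0, n9=0 → Y1=0, Y2=0 — eliminated
  n7 stuck-at-0: n1=0, n2=1, n3=1, n4=1, n5=0, n6=0, n7=0 [stuck-at-0], n8=0, n9=0 → Y1=0, Y2=0 — eliminated
  n4 stuck-at-0: n1=0, n2=1, n3=1, n4=0 [stuck-at-0], n5=0, n6=1, n7=1, n8=0, n9=1 → Y1=1, Y2=1 — matches
  n8 stuck-at-0: n1=0, n2=1, n3=1, n4=1, n5=0, n6=0, n7=1, n8=0 [stuck-at-0], n9=0 → Y1=0, Y2=0 — eliminated
Only n4 stuck-at-0 reproduces the observed Y1=1, Y2=1.

n4 stuck-at-0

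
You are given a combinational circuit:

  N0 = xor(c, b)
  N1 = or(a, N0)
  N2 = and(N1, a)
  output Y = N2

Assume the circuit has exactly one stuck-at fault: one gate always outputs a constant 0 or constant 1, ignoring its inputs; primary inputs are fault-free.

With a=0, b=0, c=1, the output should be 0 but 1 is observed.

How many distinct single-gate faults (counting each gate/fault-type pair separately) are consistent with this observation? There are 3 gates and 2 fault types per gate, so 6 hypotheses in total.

Fault-free: N0=1, N1=1, N2=0 → 0. Observed 1.
  N0 stuck-at-0: output 0 ✗
  N0 stuck-at-1: output 0 ✗
  N1 stuck-at-0: output 0 ✗
  N1 stuck-at-1: output 0 ✗
  N2 stuck-at-0: output 0 ✗
  N2 stuck-at-1: output 1 ✓
Consistent faults: {N2 stuck-at-1} — 1 in all.

1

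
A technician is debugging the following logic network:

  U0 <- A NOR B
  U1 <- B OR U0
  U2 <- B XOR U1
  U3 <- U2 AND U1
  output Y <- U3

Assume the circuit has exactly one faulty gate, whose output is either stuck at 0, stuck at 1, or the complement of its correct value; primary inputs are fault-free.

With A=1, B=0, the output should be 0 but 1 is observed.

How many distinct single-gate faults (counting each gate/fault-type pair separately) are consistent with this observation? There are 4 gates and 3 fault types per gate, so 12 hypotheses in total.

6

Fault-free: U0=0, U1=0, U2=0, U3=0 → 0. Observed 1.
  U0 stuck-at-0: output 0 ✗
  U0 stuck-at-1: output 1 ✓
  U0 inverted output: output 1 ✓
  U1 stuck-at-0: output 0 ✗
  U1 stuck-at-1: output 1 ✓
  U1 inverted output: output 1 ✓
  U2 stuck-at-0: output 0 ✗
  U2 stuck-at-1: output 0 ✗
  U2 inverted output: output 0 ✗
  U3 stuck-at-0: output 0 ✗
  U3 stuck-at-1: output 1 ✓
  U3 inverted output: output 1 ✓
Consistent faults: {U0 stuck-at-1, U0 inverted output, U1 stuck-at-1, U1 inverted output, U3 stuck-at-1, U3 inverted output} — 6 in all.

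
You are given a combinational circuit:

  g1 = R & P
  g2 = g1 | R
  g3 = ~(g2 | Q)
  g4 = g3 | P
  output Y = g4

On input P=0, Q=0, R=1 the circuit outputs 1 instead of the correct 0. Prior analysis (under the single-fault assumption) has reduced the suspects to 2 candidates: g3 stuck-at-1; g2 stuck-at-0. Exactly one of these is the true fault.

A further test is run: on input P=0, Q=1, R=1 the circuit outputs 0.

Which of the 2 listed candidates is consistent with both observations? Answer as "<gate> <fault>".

Evaluate each candidate on input P=0, Q=1, R=1:
  g3 stuck-at-1: g1=0, g2=1, g3=1 [stuck-at-1], g4=1 → 1 — eliminated
  g2 stuck-at-0: g1=0, g2=0 [stuck-at-0], g3=0, g4=0 → 0 — matches
Only g2 stuck-at-0 reproduces the observed 0.

g2 stuck-at-0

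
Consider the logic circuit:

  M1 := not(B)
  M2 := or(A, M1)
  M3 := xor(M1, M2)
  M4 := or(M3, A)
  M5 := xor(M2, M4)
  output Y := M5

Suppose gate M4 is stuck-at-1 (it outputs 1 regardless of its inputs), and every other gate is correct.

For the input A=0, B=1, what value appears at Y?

1

Propagate with M4 forced: M1=0, M2=0, M3=0, M4=1 [stuck-at-1], M5=1.
So Y = 1. (Without the fault it would be 0.)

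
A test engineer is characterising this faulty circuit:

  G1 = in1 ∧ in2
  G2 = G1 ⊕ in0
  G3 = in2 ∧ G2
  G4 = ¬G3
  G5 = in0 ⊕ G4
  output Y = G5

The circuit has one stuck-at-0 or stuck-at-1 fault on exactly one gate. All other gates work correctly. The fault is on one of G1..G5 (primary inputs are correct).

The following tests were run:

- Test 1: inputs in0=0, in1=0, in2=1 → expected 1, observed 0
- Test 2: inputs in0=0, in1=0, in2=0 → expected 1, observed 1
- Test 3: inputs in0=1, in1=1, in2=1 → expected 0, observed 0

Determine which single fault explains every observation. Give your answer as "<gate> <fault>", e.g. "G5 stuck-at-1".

G1 stuck-at-1

Fault-free values for test 1 (in0=0, in1=0, in2=1): G1=0, G2=0, G3=0, G4=1, G5=1, giving Y=1. Observed 0.
Test 1: faults giving observed 0 are {G1 stuck-at-1, G2 stuck-at-1, G3 stuck-at-1, G4 stuck-at-0, G5 stuck-at-0}.
Test 2 (in0=0, in1=0, in2=0): fault-free G1=0, G2=0, G3=0, G4=1, G5=1 → 1; observed 1. Eliminates G3 stuck-at-1, G4 stuck-at-0, G5 stuck-at-0.
Test 3 (in0=1, in1=1, in2=1): fault-free G1=1, G2=0, G3=0, G4=1, G5=0 → 0; observed 0. Eliminates G2 stuck-at-1.
Only G1 stuck-at-1 is consistent with every test.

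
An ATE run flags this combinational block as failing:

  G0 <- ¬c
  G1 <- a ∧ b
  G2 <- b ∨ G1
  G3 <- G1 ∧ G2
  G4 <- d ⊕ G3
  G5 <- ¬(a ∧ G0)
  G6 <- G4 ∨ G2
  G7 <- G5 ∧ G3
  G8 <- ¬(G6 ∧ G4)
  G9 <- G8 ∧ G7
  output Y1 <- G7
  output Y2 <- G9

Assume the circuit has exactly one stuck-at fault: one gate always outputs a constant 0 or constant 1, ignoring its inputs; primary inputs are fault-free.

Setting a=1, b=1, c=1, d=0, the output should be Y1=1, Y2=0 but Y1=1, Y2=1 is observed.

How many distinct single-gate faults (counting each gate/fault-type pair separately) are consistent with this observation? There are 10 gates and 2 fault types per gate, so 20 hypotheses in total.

Fault-free: G0=0, G1=1, G2=1, G3=1, G4=1, G5=1, G6=1, G7=1, G8=0, G9=0 → Y1=1, Y2=0. Observed Y1=1, Y2=1.
  G0: none of the 2 fault types match ✗
  G1: none of the 2 fault types match ✗
  G2: none of the 2 fault types match ✗
  G3: none of the 2 fault types match ✗
  G4: stuck-at-0 ✓; others ✗
  G5: none of the 2 fault types match ✗
  G6: stuck-at-0 ✓; others ✗
  G7: none of the 2 fault types match ✗
  G8: stuck-at-1 ✓; others ✗
  G9: stuck-at-1 ✓; others ✗
Consistent faults: {G4 stuck-at-0, G6 stuck-at-0, G8 stuck-at-1, G9 stuck-at-1} — 4 in all.

4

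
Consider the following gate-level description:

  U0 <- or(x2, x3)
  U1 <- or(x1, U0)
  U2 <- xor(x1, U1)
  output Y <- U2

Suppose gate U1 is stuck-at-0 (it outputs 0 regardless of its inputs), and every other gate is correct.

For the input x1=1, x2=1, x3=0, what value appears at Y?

1

Propagate with U1 forced: U0=1, U1=0 [stuck-at-0], U2=1.
So Y = 1. (Without the fault it would be 0.)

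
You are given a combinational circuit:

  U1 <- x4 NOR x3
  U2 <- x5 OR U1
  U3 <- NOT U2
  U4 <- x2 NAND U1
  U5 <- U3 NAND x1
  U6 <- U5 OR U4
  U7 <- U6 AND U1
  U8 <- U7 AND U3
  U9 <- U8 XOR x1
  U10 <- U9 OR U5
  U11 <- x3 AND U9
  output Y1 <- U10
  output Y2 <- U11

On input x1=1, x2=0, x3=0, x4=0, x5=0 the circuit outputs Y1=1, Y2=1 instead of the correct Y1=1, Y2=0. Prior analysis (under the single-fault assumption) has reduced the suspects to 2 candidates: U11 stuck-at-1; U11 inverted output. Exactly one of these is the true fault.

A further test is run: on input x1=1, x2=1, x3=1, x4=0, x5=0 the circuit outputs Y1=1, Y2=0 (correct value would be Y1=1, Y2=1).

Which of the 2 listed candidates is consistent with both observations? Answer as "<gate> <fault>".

U11 inverted output

Evaluate each candidate on input x1=1, x2=1, x3=1, x4=0, x5=0:
  U11 stuck-at-1: U1=0, U2=0, U3=1, U4=1, U5=0, U6=1, U7=0, U8=0, U9=1, U10=1, U11=1 [stuck-at-1] → Y1=1, Y2=1 — eliminated
  U11 inverted output: U1=0, U2=0, U3=1, U4=1, U5=0, U6=1, U7=0, U8=0, U9=1, U10=1, U11=0 [inverted output] → Y1=1, Y2=0 — matches
Only U11 inverted output reproduces the observed Y1=1, Y2=0.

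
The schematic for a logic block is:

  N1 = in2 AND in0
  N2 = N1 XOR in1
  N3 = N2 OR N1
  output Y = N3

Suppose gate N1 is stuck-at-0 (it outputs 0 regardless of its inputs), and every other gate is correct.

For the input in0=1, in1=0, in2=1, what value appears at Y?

Propagate with N1 forced: N1=0 [stuck-at-0], N2=0, N3=0.
So Y = 0. (Without the fault it would be 1.)

0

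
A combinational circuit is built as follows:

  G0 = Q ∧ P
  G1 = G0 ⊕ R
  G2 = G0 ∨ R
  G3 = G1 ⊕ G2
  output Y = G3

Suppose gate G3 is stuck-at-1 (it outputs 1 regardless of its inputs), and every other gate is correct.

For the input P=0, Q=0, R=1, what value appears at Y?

1

Propagate with G3 forced: G0=0, G1=1, G2=1, G3=1 [stuck-at-1].
So Y = 1. (Without the fault it would be 0.)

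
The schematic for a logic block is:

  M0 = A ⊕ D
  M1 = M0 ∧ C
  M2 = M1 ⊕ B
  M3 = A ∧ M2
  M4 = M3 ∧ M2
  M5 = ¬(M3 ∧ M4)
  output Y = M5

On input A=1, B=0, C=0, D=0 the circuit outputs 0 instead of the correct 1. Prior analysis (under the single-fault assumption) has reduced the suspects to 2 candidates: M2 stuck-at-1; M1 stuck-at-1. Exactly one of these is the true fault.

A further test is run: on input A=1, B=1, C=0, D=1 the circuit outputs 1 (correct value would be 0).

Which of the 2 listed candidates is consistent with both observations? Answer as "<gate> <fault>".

M1 stuck-at-1

Evaluate each candidate on input A=1, B=1, C=0, D=1:
  M2 stuck-at-1: M0=0, M1=0, M2=1 [stuck-at-1], M3=1, M4=1, M5=0 → 0 — eliminated
  M1 stuck-at-1: M0=0, M1=1 [stuck-at-1], M2=0, M3=0, M4=0, M5=1 → 1 — matches
Only M1 stuck-at-1 reproduces the observed 1.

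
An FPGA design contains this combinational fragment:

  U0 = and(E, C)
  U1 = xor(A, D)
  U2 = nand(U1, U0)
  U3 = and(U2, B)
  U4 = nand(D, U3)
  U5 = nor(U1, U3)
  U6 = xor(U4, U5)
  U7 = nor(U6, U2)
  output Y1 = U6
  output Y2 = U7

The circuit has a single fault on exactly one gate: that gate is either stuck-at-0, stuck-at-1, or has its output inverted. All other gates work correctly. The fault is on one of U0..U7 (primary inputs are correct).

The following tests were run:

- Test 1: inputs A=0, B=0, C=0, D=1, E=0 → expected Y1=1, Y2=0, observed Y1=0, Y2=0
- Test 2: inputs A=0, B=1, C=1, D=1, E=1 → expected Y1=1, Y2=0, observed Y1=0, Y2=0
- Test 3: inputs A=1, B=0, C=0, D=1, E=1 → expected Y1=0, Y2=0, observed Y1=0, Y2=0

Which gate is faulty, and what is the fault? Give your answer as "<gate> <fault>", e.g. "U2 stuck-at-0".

Fault-free values for test 1 (A=0, B=0, C=0, D=1, E=0): U0=0, U1=1, U2=1, U3=0, U4=1, U5=0, U6=1, U7=0, giving Y1=1, Y2=0. Observed Y1=0, Y2=0.
Test 1: faults giving observed Y1=0, Y2=0 are {U1 stuck-at-0, U1 inverted output, U3 stuck-at-1, U3 inverted output, U4 stuck-at-0, U4 inverted output, U5 stuck-at-1, U5 inverted output, U6 stuck-at-0, U6 inverted output}.
Test 2 (A=0, B=1, C=1, D=1, E=1): fault-free U0=1, U1=1, U2=0, U3=0, U4=1, U5=0, U6=1, U7=0 → Y1=1, Y2=0; observed Y1=0, Y2=0. Eliminates U3 stuck-at-1, U3 inverted output, U4 stuck-at-0, U4 inverted output, U5 stuck-at-1, U5 inverted output, U6 stuck-at-0, U6 inverted output.
Test 3 (A=1, B=0, C=0, D=1, E=1): fault-free U0=0, U1=0, U2=1, U3=0, U4=1, U5=1, U6=0, U7=0 → Y1=0, Y2=0; observed Y1=0, Y2=0. Eliminates U1 inverted output.
Only U1 stuck-at-0 is consistent with every test.

U1 stuck-at-0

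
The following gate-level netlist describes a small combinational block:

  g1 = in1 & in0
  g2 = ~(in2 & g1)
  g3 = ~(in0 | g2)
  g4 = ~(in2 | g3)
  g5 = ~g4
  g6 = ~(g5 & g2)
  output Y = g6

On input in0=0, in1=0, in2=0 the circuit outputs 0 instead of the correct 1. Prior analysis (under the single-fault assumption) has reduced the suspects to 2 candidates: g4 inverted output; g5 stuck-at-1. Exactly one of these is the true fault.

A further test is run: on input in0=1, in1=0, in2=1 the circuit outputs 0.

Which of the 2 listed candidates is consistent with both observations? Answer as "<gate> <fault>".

Evaluate each candidate on input in0=1, in1=0, in2=1:
  g4 inverted output: g1=0, g2=1, g3=0, g4=1 [inverted output], g5=0, g6=1 → 1 — eliminated
  g5 stuck-at-1: g1=0, g2=1, g3=0, g4=0, g5=1 [stuck-at-1], g6=0 → 0 — matches
Only g5 stuck-at-1 reproduces the observed 0.

g5 stuck-at-1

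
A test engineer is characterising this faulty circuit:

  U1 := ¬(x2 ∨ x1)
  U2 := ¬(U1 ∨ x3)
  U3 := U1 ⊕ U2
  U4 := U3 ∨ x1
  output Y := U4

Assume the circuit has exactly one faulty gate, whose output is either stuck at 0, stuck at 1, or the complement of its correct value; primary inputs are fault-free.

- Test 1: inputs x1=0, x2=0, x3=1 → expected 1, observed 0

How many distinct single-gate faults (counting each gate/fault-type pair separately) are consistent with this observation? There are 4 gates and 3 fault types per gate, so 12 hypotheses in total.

8

Fault-free: U1=1, U2=0, U3=1, U4=1 → 1. Observed 0.
  U1 stuck-at-0: output 0 ✓
  U1 stuck-at-1: output 1 ✗
  U1 inverted output: output 0 ✓
  U2 stuck-at-0: output 1 ✗
  U2 stuck-at-1: output 0 ✓
  U2 inverted output: output 0 ✓
  U3 stuck-at-0: output 0 ✓
  U3 stuck-at-1: output 1 ✗
  U3 inverted output: output 0 ✓
  U4 stuck-at-0: output 0 ✓
  U4 stuck-at-1: output 1 ✗
  U4 inverted output: output 0 ✓
Consistent faults: {U1 stuck-at-0, U1 inverted output, U2 stuck-at-1, U2 inverted output, U3 stuck-at-0, U3 inverted output, U4 stuck-at-0, U4 inverted output} — 8 in all.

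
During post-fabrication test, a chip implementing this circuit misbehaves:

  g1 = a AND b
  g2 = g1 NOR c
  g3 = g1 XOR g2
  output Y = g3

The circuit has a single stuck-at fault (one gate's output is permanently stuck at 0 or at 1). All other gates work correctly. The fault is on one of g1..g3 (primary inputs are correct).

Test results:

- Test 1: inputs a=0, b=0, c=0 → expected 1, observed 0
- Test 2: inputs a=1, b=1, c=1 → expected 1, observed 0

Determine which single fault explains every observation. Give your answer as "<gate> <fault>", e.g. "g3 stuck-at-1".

g3 stuck-at-0

Fault-free values for test 1 (a=0, b=0, c=0): g1=0, g2=1, g3=1, giving Y=1. Observed 0.
Test 1: faults giving observed 0 are {g2 stuck-at-0, g3 stuck-at-0}.
Test 2 (a=1, b=1, c=1): fault-free g1=1, g2=0, g3=1 → 1; observed 0. Eliminates g2 stuck-at-0.
Only g3 stuck-at-0 is consistent with every test.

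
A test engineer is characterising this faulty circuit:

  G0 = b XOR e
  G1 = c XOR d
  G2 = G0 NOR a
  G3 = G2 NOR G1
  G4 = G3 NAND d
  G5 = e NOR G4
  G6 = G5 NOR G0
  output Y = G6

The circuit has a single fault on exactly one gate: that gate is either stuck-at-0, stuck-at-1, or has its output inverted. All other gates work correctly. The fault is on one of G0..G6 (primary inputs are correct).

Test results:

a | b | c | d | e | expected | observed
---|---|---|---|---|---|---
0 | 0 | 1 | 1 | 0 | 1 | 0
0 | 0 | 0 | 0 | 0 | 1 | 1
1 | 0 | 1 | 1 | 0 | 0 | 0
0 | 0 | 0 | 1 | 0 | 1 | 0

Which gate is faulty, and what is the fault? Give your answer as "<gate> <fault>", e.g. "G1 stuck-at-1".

Fault-free values for test 1 (a=0, b=0, c=1, d=1, e=0): G0=0, G1=0, G2=1, G3=0, G4=1, G5=0, G6=1, giving Y=1. Observed 0.
Test 1: faults giving observed 0 are {G0 stuck-at-1, G0 inverted output, G2 stuck-at-0, G2 inverted output, G3 stuck-at-1, G3 inverted output, G4 stuck-at-0, G4 inverted output, G5 stuck-at-1, G5 inverted output, G6 stuck-at-0, G6 inverted output}.
Test 2 (a=0, b=0, c=0, d=0, e=0): fault-free G0=0, G1=0, G2=1, G3=0, G4=1, G5=0, G6=1 → 1; observed 1. Eliminates G0 stuck-at-1, G0 inverted output, G4 stuck-at-0, G4 inverted output, G5 stuck-at-1, G5 inverted output, G6 stuck-at-0, G6 inverted output.
Test 3 (a=1, b=0, c=1, d=1, e=0): fault-free G0=0, G1=0, G2=0, G3=1, G4=0, G5=1, G6=0 → 0; observed 0. Eliminates G2 inverted output, G3 inverted output.
Test 4 (a=0, b=0, c=0, d=1, e=0): fault-free G0=0, G1=1, G2=1, G3=0, G4=1, G5=0, G6=1 → 1; observed 0. Eliminates G2 stuck-at-0.
Only G3 stuck-at-1 is consistent with every test.

G3 stuck-at-1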